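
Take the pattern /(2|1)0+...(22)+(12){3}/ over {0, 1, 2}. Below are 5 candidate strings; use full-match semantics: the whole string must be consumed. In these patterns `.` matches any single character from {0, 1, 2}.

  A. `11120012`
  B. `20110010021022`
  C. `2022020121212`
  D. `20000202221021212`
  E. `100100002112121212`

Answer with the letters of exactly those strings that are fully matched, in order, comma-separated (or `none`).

A. `11120012` → no match
B → no match — must end with `12`
C → no match
D → no match
E → no match

none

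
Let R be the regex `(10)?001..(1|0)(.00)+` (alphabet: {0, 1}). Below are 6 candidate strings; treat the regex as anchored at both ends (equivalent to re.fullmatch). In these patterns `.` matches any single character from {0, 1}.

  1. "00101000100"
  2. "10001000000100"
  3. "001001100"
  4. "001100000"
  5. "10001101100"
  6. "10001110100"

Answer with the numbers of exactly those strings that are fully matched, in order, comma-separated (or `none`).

2, 3, 4, 5, 6

1 → no match
2 → match
3 → match
4 → match
5 → match
6 → match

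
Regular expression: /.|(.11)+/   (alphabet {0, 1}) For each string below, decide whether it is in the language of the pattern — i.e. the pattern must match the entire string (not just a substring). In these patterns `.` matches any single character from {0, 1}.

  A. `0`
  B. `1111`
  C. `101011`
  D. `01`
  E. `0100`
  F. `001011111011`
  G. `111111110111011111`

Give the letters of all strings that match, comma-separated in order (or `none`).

A → match
B → no match
C → no match
D → no match
E → no match
F → no match
G → no match

A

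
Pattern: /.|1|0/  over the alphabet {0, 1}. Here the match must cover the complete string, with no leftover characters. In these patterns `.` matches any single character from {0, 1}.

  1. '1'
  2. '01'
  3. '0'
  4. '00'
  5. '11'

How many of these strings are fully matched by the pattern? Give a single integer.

1. '1' → match
2. '01' → no match
3. '0' → match
4. '00' → no match
5. '11' → no match
Total matched: 2

2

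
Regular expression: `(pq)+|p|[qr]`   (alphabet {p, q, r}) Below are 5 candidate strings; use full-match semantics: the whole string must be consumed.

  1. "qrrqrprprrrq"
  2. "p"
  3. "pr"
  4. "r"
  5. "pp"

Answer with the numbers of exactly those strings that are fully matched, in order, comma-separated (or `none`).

2, 4

1 → no match
2 → match
3 → no match
4 → match
5 → no match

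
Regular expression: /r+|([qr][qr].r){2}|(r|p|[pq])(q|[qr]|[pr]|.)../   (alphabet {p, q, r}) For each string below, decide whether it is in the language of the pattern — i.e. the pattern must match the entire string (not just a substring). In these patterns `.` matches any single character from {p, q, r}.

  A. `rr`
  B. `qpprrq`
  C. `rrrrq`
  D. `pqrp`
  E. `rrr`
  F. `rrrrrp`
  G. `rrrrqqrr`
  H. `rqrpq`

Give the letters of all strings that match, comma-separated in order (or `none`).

A, D, E, G

A. `rr` → match
B. `qpprrq` → no match
C. `rrrrq` → no match
D. `pqrp` → match
E. `rrr` → match
F. `rrrrrp` → no match
G. `rrrrqqrr` → match
H. `rqrpq` → no match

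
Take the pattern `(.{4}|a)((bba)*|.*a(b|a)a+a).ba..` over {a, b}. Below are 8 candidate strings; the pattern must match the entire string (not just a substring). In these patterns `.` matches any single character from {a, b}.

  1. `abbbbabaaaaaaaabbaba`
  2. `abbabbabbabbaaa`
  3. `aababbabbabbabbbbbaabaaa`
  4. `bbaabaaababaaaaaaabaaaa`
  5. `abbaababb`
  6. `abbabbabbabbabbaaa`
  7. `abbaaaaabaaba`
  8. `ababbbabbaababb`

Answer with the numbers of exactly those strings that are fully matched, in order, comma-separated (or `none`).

1, 2, 5, 6, 8

1 → match
2 → match
3 → no match
4 → no match
5 → match
6 → match
7 → no match
8 → match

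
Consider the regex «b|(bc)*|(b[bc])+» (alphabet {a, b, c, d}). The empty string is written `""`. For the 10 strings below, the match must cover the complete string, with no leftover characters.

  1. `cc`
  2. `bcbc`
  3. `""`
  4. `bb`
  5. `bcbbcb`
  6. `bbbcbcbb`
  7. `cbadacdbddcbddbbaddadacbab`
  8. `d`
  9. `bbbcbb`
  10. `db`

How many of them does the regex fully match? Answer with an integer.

1 → no match
2 → match
3 → match
4 → match
5 → no match
6 → match
7 → no match
8 → no match
9 → match
10 → no match
Total matched: 5

5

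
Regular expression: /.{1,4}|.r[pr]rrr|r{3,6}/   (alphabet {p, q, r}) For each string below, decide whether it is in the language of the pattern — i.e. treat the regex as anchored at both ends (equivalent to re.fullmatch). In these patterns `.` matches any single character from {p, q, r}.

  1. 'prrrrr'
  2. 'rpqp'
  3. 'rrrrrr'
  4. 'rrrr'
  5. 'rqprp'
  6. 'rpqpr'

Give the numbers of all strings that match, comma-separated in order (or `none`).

1. 'prrrrr' → match
2. 'rpqp' → match
3. 'rrrrrr' → match
4. 'rrrr' → match
5. 'rqprp' → no match
6. 'rpqpr' → no match

1, 2, 3, 4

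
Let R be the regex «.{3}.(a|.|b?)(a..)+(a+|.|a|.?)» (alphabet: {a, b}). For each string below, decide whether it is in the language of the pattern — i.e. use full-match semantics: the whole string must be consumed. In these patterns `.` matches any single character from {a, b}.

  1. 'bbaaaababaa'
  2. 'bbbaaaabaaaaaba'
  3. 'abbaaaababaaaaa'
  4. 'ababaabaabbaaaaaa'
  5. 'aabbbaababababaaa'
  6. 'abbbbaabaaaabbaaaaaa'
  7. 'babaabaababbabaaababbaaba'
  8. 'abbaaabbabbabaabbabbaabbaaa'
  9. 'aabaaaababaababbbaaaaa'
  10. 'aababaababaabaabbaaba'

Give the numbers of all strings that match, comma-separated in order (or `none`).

1 → match
2 → match
3 → match
4 → match
5 → no match
6 → match
7 → no match
8 → no match
9 → no match
10 → match

1, 2, 3, 4, 6, 10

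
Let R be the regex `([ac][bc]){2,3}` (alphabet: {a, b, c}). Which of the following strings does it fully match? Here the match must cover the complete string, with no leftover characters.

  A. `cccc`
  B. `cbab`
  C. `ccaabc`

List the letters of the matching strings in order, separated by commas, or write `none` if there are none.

A, B

A → match
B → match
C → no match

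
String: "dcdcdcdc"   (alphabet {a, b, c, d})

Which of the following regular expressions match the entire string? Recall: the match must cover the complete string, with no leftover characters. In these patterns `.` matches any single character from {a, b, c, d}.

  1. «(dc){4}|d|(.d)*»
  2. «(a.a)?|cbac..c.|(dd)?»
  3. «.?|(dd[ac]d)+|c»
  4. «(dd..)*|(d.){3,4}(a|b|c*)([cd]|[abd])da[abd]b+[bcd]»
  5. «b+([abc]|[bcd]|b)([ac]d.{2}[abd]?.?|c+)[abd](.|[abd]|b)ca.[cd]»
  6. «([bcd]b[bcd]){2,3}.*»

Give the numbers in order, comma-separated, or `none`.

1

1 → match
2 → no match
3 → no match
4 → no match
5 → no match — must start with "b"
6 → no match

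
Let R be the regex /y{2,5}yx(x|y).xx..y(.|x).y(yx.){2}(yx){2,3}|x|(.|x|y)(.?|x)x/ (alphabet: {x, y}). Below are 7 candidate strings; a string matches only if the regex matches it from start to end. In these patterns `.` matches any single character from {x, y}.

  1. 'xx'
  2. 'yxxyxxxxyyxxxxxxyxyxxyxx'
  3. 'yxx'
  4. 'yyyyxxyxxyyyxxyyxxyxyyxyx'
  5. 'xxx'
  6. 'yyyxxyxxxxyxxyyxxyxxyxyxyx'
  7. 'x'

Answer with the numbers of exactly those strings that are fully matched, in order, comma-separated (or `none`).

1 → match
2 → no match
3 → match
4 → match
5 → match
6 → match
7 → match

1, 3, 4, 5, 6, 7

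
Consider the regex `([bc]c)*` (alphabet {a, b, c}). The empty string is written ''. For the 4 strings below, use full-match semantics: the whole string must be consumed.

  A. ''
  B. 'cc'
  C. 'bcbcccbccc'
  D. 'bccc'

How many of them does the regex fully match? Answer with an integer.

4

A → match
B → match
C → match
D → match
Total matched: 4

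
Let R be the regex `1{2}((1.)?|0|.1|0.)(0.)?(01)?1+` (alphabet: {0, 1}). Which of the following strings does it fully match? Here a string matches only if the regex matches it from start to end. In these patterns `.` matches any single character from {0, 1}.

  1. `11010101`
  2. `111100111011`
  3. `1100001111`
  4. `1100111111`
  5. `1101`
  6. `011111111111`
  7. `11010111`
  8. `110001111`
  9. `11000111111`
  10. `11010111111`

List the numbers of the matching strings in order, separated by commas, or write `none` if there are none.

1 → no match
2 → no match
3 → match
4 → match
5 → match
6 → no match — must start with `1`
7 → match
8 → match
9 → match
10 → match

3, 4, 5, 7, 8, 9, 10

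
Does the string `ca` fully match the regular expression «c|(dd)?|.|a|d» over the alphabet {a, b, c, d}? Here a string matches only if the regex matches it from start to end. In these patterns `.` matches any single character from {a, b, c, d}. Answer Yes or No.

No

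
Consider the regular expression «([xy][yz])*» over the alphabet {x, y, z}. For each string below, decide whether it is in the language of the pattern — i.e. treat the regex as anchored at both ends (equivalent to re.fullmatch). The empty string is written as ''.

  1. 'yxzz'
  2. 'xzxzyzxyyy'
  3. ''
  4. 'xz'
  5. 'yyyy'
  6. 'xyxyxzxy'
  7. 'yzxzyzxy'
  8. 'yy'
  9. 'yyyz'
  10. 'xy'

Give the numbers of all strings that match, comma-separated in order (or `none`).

2, 3, 4, 5, 6, 7, 8, 9, 10

1 → no match
2 → match
3 → match
4 → match
5 → match
6 → match
7 → match
8 → match
9 → match
10 → match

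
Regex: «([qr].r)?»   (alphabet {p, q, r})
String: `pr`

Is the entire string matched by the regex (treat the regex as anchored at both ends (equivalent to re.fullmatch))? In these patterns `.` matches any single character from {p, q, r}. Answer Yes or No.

No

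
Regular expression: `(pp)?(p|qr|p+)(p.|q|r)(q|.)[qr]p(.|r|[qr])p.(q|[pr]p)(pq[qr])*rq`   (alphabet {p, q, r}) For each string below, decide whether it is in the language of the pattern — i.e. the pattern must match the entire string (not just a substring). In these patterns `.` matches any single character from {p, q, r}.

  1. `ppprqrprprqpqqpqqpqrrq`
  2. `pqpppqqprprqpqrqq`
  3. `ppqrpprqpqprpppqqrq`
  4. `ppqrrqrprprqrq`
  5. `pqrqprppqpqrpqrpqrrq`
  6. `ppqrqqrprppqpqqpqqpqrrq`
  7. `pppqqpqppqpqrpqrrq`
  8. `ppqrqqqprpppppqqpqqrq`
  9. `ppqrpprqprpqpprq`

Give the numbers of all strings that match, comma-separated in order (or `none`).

1 → match
2 → no match — must end with `rq`
3 → match
4 → match
5 → match
6 → match
7 → match
8 → match
9 → match

1, 3, 4, 5, 6, 7, 8, 9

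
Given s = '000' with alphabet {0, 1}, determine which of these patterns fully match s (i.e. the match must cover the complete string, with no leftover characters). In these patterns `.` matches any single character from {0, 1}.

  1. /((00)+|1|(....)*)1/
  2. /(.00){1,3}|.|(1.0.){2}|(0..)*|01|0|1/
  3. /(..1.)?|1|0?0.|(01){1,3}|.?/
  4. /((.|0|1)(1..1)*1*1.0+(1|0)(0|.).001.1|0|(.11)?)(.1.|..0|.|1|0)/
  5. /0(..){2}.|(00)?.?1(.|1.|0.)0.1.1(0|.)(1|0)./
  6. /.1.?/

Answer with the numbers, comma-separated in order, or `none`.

1 → no match — must end with '1'
2 → match
3 → match
4 → match
5 → no match
6 → no match

2, 3, 4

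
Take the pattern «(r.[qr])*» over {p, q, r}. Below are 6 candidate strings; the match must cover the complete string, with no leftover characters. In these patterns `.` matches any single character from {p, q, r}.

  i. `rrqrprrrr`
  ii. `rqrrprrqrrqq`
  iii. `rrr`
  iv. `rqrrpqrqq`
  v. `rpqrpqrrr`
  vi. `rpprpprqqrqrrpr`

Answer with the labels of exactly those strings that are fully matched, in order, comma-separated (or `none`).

i, ii, iii, iv, v

i → match
ii → match
iii → match
iv → match
v → match
vi → no match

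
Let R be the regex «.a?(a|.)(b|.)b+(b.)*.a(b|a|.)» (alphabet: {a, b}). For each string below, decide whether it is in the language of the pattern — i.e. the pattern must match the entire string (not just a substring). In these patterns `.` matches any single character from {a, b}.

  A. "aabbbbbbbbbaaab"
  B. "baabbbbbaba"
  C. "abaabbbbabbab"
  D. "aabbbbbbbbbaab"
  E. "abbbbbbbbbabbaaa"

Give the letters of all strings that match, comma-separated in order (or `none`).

A, D, E

A → match
B → no match
C → no match
D → match
E → match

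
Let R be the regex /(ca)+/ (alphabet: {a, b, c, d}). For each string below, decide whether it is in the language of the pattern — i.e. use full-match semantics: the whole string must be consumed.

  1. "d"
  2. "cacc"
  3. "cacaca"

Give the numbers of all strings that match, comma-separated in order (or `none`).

3

1. "d" → no match — must start with "ca"
2. "cacc" → no match — must end with "ca"
3. "cacaca" → match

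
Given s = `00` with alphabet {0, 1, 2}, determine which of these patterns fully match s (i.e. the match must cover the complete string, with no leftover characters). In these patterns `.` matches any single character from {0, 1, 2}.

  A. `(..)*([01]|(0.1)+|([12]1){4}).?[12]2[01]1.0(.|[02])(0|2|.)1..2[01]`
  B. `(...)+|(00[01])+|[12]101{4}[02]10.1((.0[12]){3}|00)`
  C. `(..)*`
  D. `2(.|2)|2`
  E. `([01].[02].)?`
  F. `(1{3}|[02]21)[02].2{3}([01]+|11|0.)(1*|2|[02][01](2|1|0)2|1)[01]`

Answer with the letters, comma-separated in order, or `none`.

A → no match
B → no match
C → match
D → no match — must start with `2`
E → no match
F → no match

C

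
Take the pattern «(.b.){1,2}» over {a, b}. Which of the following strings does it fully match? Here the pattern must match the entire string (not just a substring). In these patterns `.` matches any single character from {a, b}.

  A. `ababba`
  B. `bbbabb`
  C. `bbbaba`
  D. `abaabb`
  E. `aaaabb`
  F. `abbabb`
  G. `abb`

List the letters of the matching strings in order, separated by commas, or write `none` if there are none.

A, B, C, D, F, G

A → match
B → match
C → match
D → match
E → no match
F → match
G → match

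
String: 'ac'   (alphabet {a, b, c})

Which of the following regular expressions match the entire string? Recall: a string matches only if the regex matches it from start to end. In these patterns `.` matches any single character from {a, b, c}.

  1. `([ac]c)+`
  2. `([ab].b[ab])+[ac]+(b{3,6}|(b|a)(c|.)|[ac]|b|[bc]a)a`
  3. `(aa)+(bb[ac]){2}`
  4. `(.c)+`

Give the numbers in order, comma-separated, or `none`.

1, 4

1 → match
2 → no match — must end with 'a'
3 → no match — must start with 'aa'
4 → match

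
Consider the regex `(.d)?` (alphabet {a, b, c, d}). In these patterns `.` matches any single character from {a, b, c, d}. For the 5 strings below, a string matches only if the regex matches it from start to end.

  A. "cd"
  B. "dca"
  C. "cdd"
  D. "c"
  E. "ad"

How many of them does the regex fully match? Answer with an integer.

A → match
B → no match
C → no match
D → no match
E → match
Total matched: 2

2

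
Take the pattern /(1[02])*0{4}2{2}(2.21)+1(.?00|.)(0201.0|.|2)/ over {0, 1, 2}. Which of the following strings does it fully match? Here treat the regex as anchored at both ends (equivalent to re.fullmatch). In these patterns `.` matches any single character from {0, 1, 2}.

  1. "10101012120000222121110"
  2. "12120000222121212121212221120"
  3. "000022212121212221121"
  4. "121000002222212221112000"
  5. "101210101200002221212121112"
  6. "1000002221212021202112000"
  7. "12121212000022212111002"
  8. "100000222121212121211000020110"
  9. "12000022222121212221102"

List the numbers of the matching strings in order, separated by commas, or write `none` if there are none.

1 → match
2 → match
3 → match
4 → no match
5 → match
6 → match
7 → match
8 → match
9 → match

1, 2, 3, 5, 6, 7, 8, 9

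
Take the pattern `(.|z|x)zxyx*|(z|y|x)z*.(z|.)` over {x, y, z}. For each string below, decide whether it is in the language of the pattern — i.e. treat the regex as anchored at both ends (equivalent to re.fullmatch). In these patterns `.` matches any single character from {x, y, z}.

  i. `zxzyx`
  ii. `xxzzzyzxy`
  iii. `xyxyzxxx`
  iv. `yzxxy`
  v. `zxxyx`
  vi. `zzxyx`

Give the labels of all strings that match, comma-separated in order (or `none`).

vi

i → no match
ii → no match
iii → no match
iv → no match
v → no match
vi → match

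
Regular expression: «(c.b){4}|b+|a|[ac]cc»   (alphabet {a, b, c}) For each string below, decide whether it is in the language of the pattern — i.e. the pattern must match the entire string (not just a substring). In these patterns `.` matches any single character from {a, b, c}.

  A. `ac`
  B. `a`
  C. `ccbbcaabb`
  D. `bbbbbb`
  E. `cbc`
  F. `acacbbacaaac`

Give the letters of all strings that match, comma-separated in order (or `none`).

A → no match
B → match
C → no match
D → match
E → no match
F → no match

B, D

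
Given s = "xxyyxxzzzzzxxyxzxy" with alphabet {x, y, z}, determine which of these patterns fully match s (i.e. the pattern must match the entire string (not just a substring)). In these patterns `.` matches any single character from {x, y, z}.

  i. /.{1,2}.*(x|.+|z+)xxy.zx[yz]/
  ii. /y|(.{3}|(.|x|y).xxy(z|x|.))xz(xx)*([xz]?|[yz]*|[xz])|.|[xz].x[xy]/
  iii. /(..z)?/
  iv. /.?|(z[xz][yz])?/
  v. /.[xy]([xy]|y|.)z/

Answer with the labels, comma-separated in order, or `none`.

i

i → match
ii → no match
iii → no match
iv → no match
v → no match — must end with "z"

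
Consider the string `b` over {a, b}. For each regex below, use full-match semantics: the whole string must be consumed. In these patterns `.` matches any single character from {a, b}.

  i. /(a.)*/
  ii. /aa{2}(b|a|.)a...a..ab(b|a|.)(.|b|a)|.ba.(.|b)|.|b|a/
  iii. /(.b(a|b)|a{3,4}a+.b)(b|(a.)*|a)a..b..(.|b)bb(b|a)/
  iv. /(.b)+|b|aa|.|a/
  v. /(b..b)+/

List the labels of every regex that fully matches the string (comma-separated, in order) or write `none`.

ii, iv

i → no match
ii → match
iii → no match
iv → match
v → no match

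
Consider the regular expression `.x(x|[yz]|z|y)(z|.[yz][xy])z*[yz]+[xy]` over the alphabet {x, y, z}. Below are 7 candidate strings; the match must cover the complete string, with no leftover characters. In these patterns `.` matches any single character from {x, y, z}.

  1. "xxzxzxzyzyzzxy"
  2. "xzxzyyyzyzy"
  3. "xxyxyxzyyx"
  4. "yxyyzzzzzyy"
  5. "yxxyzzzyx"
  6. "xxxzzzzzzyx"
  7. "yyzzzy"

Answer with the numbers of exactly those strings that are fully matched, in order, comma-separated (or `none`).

3, 6

1 → no match
2. "xzxzyyyzyzy" → no match
3. "xxyxyxzyyx" → match
4. "yxyyzzzzzyy" → no match
5. "yxxyzzzyx" → no match
6. "xxxzzzzzzyx" → match
7. "yyzzzy" → no match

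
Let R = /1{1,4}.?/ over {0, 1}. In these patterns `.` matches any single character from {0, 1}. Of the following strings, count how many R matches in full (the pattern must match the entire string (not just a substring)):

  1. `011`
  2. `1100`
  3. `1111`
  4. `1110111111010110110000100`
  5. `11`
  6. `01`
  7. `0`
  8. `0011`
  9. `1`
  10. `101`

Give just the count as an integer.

3

1 → no match — must start with `1`
2 → no match
3 → match
4 → no match
5 → match
6 → no match — must start with `1`
7 → no match — must start with `1`
8 → no match — must start with `1`
9 → match
10 → no match
Total matched: 3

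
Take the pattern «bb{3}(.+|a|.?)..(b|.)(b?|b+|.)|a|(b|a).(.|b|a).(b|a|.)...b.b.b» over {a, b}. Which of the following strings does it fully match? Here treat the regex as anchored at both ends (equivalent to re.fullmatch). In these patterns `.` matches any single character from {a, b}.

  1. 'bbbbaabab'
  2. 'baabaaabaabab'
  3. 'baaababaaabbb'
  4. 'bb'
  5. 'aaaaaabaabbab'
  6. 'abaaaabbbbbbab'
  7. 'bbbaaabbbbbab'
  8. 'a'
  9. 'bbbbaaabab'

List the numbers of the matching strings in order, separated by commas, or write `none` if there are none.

1 → match
2 → no match
3 → no match
4 → no match
5 → no match
6 → no match
7 → match
8 → match
9 → match

1, 7, 8, 9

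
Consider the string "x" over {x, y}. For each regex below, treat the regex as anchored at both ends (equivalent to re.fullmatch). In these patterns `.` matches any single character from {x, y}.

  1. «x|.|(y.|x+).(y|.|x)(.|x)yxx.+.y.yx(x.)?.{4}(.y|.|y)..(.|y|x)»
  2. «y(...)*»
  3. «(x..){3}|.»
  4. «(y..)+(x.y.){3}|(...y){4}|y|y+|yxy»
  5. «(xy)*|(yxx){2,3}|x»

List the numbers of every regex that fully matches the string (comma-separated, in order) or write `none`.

1, 3, 5

1 → match
2 → no match — must start with "y"
3 → match
4 → no match
5 → match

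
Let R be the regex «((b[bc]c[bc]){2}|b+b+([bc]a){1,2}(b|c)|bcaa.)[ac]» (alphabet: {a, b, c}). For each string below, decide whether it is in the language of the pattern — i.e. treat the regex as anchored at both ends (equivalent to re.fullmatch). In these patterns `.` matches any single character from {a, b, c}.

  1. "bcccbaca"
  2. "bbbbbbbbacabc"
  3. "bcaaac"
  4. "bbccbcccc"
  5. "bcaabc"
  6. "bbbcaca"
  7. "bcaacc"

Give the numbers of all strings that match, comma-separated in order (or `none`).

2, 3, 4, 5, 6, 7

1 → no match
2 → match
3 → match
4 → match
5 → match
6 → match
7 → match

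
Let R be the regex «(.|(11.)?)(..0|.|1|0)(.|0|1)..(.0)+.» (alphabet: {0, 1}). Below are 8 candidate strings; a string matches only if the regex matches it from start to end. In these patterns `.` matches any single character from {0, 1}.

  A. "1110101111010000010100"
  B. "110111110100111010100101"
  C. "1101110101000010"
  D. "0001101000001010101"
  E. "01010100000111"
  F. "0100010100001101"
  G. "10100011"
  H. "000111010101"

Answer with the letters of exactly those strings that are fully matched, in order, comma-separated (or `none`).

A → match
B → no match
C → no match
D → match
E → no match
F → no match
G → no match
H → match

A, D, H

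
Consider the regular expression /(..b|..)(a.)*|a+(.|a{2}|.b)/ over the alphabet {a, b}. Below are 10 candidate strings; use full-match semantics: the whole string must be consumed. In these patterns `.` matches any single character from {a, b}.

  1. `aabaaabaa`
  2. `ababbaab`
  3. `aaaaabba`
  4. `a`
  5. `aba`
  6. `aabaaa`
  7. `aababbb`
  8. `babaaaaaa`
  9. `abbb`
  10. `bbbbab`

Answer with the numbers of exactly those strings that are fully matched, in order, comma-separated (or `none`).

1, 8

1 → match
2 → no match
3 → no match
4 → no match
5 → no match
6 → no match
7 → no match
8 → match
9 → no match
10 → no match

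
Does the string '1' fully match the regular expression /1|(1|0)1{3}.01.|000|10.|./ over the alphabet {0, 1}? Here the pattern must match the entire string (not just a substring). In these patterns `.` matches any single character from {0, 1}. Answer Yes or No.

Yes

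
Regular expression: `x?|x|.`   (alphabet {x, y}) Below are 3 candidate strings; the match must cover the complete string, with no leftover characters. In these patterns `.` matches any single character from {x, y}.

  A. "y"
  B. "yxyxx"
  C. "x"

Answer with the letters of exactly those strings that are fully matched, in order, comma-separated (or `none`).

A → match
B → no match
C → match

A, C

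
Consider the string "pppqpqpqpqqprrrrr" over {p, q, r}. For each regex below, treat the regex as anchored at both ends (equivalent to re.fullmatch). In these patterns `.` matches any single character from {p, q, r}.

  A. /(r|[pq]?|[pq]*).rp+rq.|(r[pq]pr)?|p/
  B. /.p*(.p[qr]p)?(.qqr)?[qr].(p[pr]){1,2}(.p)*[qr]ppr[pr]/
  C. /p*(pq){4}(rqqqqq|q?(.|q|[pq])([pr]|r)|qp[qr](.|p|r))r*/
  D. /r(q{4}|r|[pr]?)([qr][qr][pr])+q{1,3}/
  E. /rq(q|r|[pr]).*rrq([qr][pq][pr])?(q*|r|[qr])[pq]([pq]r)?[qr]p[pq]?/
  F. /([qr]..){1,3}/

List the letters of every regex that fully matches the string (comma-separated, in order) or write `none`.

A → no match
B → no match
C → match
D → no match — must start with "r"
E → no match — must start with "rq"
F → no match

C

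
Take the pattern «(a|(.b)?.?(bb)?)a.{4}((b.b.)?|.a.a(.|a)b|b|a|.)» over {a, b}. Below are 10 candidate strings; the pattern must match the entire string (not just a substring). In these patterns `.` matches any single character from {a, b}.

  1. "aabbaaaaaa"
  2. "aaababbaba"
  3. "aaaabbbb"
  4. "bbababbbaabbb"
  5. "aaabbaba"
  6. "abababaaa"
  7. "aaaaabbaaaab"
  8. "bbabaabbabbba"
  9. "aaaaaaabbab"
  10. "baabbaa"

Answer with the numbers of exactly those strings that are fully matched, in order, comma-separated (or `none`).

1 → no match
2 → match
3 → no match
4 → no match
5 → no match
6 → no match
7 → match
8 → no match
9 → no match
10 → match

2, 7, 10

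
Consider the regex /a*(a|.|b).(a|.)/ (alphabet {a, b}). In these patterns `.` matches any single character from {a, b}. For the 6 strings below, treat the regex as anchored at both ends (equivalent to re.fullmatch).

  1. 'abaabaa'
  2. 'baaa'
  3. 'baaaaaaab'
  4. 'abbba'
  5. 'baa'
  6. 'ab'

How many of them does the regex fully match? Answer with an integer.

1. 'abaabaa' → no match
2. 'baaa' → no match
3. 'baaaaaaab' → no match
4. 'abbba' → no match
5. 'baa' → match
6. 'ab' → no match
Total matched: 1

1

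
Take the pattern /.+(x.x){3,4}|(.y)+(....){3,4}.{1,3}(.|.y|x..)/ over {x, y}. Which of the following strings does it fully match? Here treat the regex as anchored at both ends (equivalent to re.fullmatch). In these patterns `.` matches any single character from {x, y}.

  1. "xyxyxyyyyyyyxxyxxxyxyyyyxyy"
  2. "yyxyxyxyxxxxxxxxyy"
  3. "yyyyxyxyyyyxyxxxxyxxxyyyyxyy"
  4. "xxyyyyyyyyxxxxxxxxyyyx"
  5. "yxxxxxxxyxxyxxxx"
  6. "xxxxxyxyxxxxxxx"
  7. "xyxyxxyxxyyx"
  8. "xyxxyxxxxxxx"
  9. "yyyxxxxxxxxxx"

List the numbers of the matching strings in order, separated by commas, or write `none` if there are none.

1, 2, 3, 5, 6, 8, 9

1 → match
2 → match
3 → match
4 → no match
5 → match
6 → match
7 → no match
8 → match
9 → match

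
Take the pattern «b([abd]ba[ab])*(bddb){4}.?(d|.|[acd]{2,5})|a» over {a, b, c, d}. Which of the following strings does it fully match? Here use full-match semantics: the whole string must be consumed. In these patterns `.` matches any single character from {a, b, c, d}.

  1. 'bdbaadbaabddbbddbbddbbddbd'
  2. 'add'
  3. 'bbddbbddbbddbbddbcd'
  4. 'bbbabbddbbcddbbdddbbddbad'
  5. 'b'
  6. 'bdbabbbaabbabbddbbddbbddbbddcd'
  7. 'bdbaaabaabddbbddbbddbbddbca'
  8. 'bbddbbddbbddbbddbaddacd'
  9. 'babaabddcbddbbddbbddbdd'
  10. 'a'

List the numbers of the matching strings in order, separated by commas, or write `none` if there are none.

1 → match
2 → no match
3 → match
4 → no match
5 → no match
6 → no match
7 → match
8 → match
9 → no match
10 → match

1, 3, 7, 8, 10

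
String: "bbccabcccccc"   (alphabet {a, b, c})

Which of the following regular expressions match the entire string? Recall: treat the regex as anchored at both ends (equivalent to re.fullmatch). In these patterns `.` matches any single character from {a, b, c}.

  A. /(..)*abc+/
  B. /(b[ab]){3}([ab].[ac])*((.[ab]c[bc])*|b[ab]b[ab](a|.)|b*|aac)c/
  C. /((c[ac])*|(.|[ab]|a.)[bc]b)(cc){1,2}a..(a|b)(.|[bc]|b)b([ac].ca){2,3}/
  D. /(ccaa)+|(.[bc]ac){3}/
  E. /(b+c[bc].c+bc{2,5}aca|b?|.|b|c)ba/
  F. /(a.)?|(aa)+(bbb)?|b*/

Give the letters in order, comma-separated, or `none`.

A

A → match
B → no match
C → no match — must end with "ca"
D → no match
E → no match — must end with "ba"
F → no match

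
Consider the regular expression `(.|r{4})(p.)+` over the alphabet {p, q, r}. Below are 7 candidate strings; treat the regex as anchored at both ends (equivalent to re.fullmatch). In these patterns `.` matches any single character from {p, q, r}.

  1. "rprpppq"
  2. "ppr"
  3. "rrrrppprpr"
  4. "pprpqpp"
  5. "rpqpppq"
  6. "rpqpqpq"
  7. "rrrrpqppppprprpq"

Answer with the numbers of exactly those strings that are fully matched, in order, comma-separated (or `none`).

1. "rprpppq" → match
2. "ppr" → match
3. "rrrrppprpr" → match
4. "pprpqpp" → match
5. "rpqpppq" → match
6. "rpqpqpq" → match
7 → match

1, 2, 3, 4, 5, 6, 7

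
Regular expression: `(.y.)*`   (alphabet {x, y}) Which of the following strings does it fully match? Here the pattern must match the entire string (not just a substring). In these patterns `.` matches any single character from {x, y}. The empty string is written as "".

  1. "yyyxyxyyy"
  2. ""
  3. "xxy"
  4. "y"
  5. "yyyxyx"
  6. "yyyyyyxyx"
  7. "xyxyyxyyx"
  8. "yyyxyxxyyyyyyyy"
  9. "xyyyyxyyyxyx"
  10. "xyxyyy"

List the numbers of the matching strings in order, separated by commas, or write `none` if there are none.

1 → match
2 → match
3 → no match
4 → no match
5 → match
6 → match
7 → match
8 → match
9 → match
10 → match

1, 2, 5, 6, 7, 8, 9, 10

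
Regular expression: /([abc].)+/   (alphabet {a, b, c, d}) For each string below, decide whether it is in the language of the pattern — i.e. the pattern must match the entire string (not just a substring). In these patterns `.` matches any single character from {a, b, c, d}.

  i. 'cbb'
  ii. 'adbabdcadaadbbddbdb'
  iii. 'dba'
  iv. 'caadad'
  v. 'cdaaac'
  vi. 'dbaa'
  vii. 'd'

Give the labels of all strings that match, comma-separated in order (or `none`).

i → no match
ii → no match
iii → no match
iv → match
v → match
vi → no match
vii → no match

iv, v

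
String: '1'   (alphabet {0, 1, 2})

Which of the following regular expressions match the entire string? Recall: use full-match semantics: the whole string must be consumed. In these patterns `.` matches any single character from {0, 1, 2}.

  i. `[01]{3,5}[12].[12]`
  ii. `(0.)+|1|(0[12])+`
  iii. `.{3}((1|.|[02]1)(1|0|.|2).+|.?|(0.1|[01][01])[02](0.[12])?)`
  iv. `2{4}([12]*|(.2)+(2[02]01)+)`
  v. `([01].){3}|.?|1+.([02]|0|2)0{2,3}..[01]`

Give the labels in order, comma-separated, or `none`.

i → no match
ii → match
iii → no match
iv → no match — must start with '2'
v → match

ii, v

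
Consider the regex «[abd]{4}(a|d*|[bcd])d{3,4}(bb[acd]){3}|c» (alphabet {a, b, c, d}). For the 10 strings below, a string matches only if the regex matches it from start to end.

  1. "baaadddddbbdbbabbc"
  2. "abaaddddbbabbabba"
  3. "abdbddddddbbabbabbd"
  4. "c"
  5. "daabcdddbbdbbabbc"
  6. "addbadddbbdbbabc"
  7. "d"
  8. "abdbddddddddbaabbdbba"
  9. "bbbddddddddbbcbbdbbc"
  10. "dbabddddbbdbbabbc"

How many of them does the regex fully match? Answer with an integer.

7

1 → match
2 → match
3 → match
4 → match
5 → match
6 → no match
7 → no match
8 → no match
9 → match
10 → match
Total matched: 7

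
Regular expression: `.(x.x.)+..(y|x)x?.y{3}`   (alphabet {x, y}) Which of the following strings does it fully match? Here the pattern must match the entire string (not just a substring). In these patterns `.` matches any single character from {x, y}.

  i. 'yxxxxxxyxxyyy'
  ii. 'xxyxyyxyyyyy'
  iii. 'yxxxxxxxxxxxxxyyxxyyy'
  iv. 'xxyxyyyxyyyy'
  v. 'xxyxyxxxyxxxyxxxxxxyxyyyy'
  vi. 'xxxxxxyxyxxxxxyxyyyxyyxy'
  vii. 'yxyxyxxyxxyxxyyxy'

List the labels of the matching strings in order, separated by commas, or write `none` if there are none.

i → match
ii → match
iii → match
iv → match
v → match
vi → no match
vii → no match

i, ii, iii, iv, v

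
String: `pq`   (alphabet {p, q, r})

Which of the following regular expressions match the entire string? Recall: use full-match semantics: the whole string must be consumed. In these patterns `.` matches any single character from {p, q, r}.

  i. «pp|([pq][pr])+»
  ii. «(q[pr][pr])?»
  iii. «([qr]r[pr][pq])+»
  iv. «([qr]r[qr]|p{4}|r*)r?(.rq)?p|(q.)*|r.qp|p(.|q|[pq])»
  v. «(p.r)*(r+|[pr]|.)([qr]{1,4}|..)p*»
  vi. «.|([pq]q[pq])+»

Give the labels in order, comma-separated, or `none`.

i → no match
ii → no match
iii → no match
iv → match
v → match
vi → no match

iv, v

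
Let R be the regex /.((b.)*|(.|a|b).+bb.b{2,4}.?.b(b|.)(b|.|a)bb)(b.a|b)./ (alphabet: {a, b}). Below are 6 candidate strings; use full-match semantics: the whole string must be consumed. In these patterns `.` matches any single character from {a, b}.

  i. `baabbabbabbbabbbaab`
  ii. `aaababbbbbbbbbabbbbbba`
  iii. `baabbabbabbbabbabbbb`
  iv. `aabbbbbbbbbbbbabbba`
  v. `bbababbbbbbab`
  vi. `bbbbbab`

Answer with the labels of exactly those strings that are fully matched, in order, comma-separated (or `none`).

i → match
ii → match
iii → match
iv → match
v → match
vi → match

i, ii, iii, iv, v, vi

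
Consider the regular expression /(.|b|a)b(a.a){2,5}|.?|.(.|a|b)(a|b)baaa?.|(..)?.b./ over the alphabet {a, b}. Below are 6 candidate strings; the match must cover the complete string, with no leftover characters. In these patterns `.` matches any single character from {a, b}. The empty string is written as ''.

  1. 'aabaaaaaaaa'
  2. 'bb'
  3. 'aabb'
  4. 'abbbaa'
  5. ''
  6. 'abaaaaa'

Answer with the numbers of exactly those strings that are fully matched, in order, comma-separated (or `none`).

5

1 → no match
2 → no match
3 → no match
4 → no match
5 → match
6 → no match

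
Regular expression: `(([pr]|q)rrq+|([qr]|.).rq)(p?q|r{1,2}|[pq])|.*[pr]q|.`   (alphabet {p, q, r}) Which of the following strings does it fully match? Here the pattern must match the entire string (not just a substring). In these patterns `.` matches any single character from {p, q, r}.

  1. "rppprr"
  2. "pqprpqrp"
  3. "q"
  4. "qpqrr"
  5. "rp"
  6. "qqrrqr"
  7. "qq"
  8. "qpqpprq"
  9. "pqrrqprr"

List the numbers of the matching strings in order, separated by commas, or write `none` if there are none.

1 → no match
2 → no match
3 → match
4 → no match
5 → no match
6 → no match
7 → no match
8 → match
9 → no match

3, 8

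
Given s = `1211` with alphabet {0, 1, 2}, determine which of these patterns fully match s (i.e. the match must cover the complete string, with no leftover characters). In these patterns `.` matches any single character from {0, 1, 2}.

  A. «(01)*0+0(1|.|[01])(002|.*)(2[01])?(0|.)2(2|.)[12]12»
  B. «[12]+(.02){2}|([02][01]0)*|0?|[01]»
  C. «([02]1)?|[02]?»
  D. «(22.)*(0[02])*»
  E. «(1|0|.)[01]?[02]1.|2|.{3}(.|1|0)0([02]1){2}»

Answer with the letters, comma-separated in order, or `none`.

A → no match — must end with `12`
B → no match
C → no match
D → no match
E → match

E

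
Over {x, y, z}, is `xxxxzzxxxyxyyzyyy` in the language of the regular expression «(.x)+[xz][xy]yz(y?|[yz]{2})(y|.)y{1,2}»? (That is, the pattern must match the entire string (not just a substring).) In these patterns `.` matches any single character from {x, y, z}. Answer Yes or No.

No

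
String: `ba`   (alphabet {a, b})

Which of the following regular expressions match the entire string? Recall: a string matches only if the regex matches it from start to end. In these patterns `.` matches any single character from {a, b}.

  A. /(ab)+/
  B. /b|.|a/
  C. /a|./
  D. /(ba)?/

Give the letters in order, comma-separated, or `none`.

D

A → no match — must start with `ab`
B → no match
C → no match
D → match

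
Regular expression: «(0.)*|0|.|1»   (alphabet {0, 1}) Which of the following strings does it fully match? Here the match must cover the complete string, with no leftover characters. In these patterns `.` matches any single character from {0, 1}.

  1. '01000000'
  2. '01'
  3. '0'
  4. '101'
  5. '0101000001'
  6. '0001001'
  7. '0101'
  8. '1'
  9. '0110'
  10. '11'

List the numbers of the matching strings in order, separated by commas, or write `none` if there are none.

1. '01000000' → match
2. '01' → match
3. '0' → match
4. '101' → no match
5. '0101000001' → match
6. '0001001' → no match
7. '0101' → match
8. '1' → match
9. '0110' → no match
10. '11' → no match

1, 2, 3, 5, 7, 8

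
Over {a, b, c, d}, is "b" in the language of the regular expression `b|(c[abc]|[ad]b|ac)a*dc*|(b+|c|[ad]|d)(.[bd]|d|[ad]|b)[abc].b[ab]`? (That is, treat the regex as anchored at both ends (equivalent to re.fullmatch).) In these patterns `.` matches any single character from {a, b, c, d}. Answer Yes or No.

Yes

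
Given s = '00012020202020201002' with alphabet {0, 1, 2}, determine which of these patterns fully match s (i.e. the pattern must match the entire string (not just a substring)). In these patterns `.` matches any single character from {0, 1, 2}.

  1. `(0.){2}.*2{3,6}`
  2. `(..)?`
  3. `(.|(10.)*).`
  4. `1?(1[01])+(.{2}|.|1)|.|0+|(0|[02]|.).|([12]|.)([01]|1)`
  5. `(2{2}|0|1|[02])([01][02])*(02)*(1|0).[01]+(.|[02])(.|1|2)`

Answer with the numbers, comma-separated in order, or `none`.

1 → no match
2 → no match
3 → no match
4 → no match
5 → match

5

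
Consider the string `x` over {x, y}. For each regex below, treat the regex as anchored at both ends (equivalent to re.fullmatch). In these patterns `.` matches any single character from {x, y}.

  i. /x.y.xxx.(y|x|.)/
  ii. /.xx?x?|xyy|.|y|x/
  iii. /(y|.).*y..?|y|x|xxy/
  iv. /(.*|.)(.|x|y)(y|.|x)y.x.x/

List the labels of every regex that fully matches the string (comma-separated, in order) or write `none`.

ii, iii

i → no match
ii → match
iii → match
iv → no match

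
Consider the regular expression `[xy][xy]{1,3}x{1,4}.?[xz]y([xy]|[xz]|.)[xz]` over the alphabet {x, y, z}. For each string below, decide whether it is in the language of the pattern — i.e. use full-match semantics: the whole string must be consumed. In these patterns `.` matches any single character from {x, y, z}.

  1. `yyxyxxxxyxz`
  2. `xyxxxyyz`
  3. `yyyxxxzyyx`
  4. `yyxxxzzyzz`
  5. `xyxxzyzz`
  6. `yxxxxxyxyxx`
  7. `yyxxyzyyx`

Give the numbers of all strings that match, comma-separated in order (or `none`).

1 → match
2 → match
3 → match
4 → match
5 → match
6 → match
7 → match

1, 2, 3, 4, 5, 6, 7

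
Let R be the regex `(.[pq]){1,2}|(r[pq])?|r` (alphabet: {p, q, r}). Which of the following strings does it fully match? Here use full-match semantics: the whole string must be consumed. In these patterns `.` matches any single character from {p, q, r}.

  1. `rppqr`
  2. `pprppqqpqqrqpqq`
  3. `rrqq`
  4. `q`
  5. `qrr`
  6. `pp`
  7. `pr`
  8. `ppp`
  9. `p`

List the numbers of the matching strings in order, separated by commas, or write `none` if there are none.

6

1 → no match
2 → no match
3 → no match
4 → no match
5 → no match
6 → match
7 → no match
8 → no match
9 → no match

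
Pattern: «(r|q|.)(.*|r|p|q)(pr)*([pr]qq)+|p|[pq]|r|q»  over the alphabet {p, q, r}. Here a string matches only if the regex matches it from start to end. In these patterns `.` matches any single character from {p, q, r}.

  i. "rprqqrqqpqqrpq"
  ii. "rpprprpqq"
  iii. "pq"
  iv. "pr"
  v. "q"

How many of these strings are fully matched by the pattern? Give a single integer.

i → no match
ii → match
iii → no match
iv → no match
v → match
Total matched: 2

2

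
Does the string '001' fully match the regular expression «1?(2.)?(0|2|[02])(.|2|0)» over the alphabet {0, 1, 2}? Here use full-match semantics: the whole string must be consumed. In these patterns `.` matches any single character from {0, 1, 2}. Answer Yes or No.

No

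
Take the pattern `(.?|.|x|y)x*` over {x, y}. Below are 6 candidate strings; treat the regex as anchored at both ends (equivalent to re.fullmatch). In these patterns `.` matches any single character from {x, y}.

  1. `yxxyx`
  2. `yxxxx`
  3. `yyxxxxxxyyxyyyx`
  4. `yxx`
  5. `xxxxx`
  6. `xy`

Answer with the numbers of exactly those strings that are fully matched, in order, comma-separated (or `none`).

1 → no match
2 → match
3 → no match
4 → match
5 → match
6 → no match

2, 4, 5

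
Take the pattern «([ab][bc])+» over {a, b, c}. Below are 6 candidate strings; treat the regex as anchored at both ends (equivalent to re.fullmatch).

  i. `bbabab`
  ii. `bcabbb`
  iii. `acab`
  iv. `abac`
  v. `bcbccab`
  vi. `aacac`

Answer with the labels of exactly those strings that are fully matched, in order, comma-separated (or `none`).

i. `bbabab` → match
ii. `bcabbb` → match
iii. `acab` → match
iv. `abac` → match
v. `bcbccab` → no match
vi. `aacac` → no match

i, ii, iii, iv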